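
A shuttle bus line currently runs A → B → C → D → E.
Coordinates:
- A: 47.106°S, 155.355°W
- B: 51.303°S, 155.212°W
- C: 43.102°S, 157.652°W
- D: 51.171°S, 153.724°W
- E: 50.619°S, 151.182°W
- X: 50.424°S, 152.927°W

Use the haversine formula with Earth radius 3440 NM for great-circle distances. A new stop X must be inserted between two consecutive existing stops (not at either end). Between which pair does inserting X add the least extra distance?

Added distance for inserting X between each consecutive pair:
A–B: 70.5 NM
B–C: 79.5 NM
C–D: 24.4 NM
D–E: 19.9 NM
Smallest added distance is 19.9 NM, inserting between D and E.

between D and E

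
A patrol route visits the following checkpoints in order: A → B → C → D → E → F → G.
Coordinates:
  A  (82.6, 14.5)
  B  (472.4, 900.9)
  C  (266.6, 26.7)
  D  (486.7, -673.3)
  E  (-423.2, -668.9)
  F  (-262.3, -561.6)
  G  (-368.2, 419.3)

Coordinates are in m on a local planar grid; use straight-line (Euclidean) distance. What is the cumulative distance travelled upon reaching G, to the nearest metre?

Leg distances:
A→B: 968.3 m  (cumulative 968.3 m)
B→C: 898.1 m  (cumulative 1866.4 m)
C→D: 733.8 m  (cumulative 2600.2 m)
D→E: 909.9 m  (cumulative 3510.1 m)
E→F: 193.4 m  (cumulative 3703.5 m)
F→G: 986.6 m  (cumulative 4690.1 m)
Cumulative distance at G ≈ 4690 m.

4690 m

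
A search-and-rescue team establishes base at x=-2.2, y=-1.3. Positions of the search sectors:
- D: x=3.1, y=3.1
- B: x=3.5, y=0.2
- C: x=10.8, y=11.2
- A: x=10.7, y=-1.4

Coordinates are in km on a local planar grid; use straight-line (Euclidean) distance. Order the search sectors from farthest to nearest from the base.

Distance from the base at x=-2.2, y=-1.3 to each:
C x=10.8, y=11.2: 18.0 km
A x=10.7, y=-1.4: 12.9 km
D x=3.1, y=3.1: 6.9 km
B x=3.5, y=0.2: 5.9 km

C, A, D, B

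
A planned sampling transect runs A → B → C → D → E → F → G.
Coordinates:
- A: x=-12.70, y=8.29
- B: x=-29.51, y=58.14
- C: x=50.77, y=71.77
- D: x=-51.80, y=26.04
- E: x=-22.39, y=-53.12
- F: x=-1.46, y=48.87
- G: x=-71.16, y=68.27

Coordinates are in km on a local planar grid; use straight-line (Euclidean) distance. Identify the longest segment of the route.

Leg distances:
A→B: 52.6 km
B→C: 81.4 km
C→D: 112.3 km
D→E: 84.4 km
E→F: 104.1 km
F→G: 72.3 km
The longest leg is C–D at 112.3 km.

C–D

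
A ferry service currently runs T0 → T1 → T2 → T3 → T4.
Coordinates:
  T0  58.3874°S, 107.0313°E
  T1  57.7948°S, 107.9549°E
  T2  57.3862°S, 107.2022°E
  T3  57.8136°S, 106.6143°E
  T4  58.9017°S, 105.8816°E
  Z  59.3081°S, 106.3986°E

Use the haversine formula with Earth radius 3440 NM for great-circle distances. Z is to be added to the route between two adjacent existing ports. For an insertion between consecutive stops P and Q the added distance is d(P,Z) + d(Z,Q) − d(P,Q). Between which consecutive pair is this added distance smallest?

Added distance for inserting Z between each consecutive pair:
T0–T1: 115.7 NM
T1–T2: 186.8 NM
T2–T3: 176.2 NM
T3–T4: 49.8 NM
Smallest added distance is 49.8 NM, inserting between T3 and T4.

between T3 and T4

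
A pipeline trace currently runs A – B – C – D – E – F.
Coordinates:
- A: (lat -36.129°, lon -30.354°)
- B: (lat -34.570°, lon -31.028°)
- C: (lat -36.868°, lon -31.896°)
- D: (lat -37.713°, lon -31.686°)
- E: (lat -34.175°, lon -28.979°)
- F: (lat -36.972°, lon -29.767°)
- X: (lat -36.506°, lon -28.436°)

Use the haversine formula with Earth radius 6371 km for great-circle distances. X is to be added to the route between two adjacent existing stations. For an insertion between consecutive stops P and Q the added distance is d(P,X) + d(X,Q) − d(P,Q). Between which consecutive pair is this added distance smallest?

between E and F

Added distance for inserting X between each consecutive pair:
A–B: 311.4 km
B–C: 362.2 km
C–D: 533.2 km
D–E: 119.0 km
E–F: 74.2 km
Smallest added distance is 74.2 km, inserting between E and F.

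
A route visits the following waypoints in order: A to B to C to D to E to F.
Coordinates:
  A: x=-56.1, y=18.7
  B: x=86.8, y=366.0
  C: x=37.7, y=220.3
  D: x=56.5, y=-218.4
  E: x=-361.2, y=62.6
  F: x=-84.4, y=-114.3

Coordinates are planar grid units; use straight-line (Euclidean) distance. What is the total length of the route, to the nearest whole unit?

Leg distances:
A→B: 375.5  (cumulative 375.5)
B→C: 153.8  (cumulative 529.3)
C→D: 439.1  (cumulative 968.4)
D→E: 503.4  (cumulative 1471.8)
E→F: 328.5  (cumulative 1800.3)
Total route length ≈ 1800.

1800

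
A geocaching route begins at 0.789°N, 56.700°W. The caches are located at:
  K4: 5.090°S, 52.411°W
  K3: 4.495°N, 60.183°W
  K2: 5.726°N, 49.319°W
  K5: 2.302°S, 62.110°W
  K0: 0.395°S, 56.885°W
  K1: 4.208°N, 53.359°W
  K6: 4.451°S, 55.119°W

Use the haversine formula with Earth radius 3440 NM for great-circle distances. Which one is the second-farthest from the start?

Distance to each, sorted:
K2: 532.4 NM
K4: 436.7 NM
K5: 374.0 NM
K6: 328.6 NM
K3: 305.2 NM
K1: 286.9 NM
K0: 71.9 NM
The second-farthest is K4 at 436.7 NM.

K4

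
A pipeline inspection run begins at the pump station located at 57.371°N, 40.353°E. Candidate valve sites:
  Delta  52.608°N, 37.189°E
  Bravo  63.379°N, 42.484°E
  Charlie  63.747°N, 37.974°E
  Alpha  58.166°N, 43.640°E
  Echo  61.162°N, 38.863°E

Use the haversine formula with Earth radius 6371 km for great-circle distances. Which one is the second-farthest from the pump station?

Distances from the pump station (57.371°N, 40.353°E):
Charlie: 720.7 km
Bravo: 678.2 km
Delta: 566.6 km
Echo: 429.9 km
Alpha: 214.0 km
The second-farthest is Bravo at 678.2 km.

Bravo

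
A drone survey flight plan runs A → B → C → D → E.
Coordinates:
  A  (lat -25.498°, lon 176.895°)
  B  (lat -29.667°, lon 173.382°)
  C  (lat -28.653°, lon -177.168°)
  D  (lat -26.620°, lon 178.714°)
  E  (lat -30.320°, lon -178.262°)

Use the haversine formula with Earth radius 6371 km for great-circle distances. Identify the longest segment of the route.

B–C

Leg distances:
A→B: 578.5 km
B→C: 924.2 km
C→D: 464.3 km
D→E: 506.5 km
The longest leg is B–C at 924.2 km.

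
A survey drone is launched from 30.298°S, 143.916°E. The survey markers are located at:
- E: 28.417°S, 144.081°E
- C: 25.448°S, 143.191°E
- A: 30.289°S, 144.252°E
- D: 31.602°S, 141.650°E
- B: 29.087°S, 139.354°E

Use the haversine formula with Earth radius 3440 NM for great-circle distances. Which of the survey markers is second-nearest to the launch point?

Distance to each, sorted:
A: 17.4 NM
E: 113.3 NM
D: 140.5 NM
B: 248.8 NM
C: 293.7 NM
The second-nearest is E at 113.3 NM.

E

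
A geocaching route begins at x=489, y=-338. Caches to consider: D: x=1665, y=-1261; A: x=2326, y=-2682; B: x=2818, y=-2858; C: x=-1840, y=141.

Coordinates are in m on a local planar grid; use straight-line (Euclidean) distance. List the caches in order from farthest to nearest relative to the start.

Computing each straight-line distance from x=489, y=-338:
B x=2818, y=-2858: 3431.4 m
A x=2326, y=-2682: 2978.1 m
C x=-1840, y=141: 2377.7 m
D x=1665, y=-1261: 1495.0 m

B, A, C, D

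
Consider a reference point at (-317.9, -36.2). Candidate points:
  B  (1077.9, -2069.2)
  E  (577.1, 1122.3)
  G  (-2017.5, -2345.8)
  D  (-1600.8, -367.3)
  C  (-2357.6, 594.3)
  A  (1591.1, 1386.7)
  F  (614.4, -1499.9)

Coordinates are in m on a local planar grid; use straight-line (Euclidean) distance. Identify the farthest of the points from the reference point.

Distances from the reference point ((-317.9, -36.2)):
G: 2867.6 m
B: 2466.0 m
A: 2381.0 m
C: 2134.9 m
F: 1735.4 m
E: 1463.9 m
D: 1324.9 m
The farthest is G at 2867.6 m.

G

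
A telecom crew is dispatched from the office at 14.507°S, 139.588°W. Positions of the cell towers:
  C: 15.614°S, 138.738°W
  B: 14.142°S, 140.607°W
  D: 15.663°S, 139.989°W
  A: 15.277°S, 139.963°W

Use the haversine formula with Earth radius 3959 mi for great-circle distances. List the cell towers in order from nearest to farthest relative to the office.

A, B, D, C

Distances from the office:
A 15.277°S, 139.963°W: 58.8 mi
B 14.142°S, 140.607°W: 72.7 mi
D 15.663°S, 139.989°W: 84.2 mi
C 15.614°S, 138.738°W: 95.2 mi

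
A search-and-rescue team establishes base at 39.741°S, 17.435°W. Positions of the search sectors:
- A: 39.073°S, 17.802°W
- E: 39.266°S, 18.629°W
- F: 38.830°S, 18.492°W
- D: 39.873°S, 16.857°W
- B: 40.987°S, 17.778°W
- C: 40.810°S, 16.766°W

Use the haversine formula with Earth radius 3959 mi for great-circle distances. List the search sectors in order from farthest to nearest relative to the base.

B, F, C, E, A, D

Distances from the base:
B 40.987°S, 17.778°W: 88.0 mi
F 38.830°S, 18.492°W: 84.6 mi
C 40.810°S, 16.766°W: 81.9 mi
E 39.266°S, 18.629°W: 71.6 mi
A 39.073°S, 17.802°W: 50.1 mi
D 39.873°S, 16.857°W: 32.0 mi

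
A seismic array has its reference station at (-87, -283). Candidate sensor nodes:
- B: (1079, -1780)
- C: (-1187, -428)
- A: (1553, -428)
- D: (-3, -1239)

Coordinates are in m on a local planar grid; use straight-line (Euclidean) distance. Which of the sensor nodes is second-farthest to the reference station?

Distances from the reference station ((-87, -283)):
B: 1897.5 m
A: 1646.4 m
C: 1109.5 m
D: 959.7 m
The second-farthest is A at 1646.4 m.

A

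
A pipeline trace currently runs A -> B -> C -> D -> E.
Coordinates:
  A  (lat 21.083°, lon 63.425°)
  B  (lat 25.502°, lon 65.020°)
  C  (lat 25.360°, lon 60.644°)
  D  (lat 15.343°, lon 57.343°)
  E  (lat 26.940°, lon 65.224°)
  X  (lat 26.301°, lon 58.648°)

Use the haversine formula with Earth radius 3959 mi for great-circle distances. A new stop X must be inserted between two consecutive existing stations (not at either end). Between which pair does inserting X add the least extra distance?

Added distance for inserting X between each consecutive pair:
A–B: 548.5 mi
B–C: 266.7 mi
C–D: 177.6 mi
D–E: 222.4 mi
Smallest added distance is 177.6 mi, inserting between C and D.

between C and D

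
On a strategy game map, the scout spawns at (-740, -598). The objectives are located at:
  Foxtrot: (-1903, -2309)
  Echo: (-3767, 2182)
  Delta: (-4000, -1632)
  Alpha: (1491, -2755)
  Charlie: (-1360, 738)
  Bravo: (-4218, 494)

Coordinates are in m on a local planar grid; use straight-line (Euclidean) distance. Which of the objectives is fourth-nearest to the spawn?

Delta

Distance to each, sorted:
Charlie: 1472.9 m
Foxtrot: 2068.8 m
Alpha: 3103.2 m
Delta: 3420.1 m
Bravo: 3645.4 m
Echo: 4109.9 m
The fourth-nearest is Delta at 3420.1 m.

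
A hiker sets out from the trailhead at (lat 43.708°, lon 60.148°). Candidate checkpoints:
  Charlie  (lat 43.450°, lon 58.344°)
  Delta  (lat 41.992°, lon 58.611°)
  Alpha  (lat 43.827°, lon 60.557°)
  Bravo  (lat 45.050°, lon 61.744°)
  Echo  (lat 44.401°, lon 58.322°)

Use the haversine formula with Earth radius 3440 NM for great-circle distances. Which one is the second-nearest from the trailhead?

Charlie

Distances from the trailhead ((lat 43.708°, lon 60.148°)):
Alpha: 19.1 NM
Charlie: 80.0 NM
Echo: 89.1 NM
Bravo: 105.7 NM
Delta: 123.2 NM
The second-nearest is Charlie at 80.0 NM.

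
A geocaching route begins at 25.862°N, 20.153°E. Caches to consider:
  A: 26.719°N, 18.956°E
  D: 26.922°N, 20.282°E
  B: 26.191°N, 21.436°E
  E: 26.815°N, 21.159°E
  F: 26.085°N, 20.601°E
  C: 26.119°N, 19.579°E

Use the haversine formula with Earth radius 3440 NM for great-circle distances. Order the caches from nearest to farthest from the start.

F, C, D, B, E, A

Distances from the start:
F 26.085°N, 20.601°E: 27.6 NM
C 26.119°N, 19.579°E: 34.6 NM
D 26.922°N, 20.282°E: 64.0 NM
B 26.191°N, 21.436°E: 72.0 NM
E 26.815°N, 21.159°E: 78.8 NM
A 26.719°N, 18.956°E: 82.5 NM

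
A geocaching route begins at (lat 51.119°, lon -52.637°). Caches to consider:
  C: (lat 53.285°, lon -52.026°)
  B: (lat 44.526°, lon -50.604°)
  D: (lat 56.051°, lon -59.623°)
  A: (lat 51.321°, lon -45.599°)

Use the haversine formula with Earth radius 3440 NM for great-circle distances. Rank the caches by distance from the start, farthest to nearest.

B, D, A, C

Distances from the start:
B (lat 44.526°, lon -50.604°): 404.2 NM
D (lat 56.051°, lon -59.623°): 386.5 NM
A (lat 51.321°, lon -45.599°): 264.8 NM
C (lat 53.285°, lon -52.026°): 132.0 NM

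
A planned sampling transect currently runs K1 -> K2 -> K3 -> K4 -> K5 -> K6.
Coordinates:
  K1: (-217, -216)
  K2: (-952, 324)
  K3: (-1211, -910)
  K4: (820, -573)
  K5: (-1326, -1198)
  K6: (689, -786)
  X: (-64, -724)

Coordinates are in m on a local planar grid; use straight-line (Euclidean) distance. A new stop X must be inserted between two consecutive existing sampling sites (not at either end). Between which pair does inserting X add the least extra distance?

between K3 and K4

Added distance for inserting X between each consecutive pair:
K1–K2: 992.1 m
K2–K3: 1274.7 m
K3–K4: 0.0 m
K4–K5: 9.7 m
K5–K6: 46.9 m
Smallest added distance is 0.0 m, inserting between K3 and K4.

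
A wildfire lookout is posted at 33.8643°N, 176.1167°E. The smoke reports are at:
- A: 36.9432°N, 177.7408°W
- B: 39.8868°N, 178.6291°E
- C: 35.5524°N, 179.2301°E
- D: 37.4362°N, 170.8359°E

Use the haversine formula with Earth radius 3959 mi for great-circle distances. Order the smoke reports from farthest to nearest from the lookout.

Distances from the lookout:
B 39.8868°N, 178.6291°E: 438.6 mi
A 36.9432°N, 177.7408°W: 406.0 mi
D 37.4362°N, 170.8359°E: 385.7 mi
C 35.5524°N, 179.2301°E: 211.8 mi

B, A, D, C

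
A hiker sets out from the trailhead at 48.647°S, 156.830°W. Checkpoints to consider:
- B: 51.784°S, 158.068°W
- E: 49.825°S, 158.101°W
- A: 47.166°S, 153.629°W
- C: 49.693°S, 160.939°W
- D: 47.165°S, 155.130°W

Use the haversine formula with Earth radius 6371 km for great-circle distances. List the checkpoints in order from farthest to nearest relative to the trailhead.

B, C, A, D, E

Computing each great-circle distance from 48.647°S, 156.830°W:
B 51.784°S, 158.068°W: 359.8 km
C 49.693°S, 160.939°W: 320.5 km
A 47.166°S, 153.629°W: 289.9 km
D 47.165°S, 155.130°W: 207.9 km
E 49.825°S, 158.101°W: 160.2 km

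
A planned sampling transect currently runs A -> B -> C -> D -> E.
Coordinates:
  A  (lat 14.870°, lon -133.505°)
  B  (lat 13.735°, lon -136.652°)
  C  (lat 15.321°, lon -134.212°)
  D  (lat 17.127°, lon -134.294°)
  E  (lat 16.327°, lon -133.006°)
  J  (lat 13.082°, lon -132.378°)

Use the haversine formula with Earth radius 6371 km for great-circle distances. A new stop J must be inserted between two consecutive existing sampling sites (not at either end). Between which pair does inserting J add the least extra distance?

between A and B

Added distance for inserting J between each consecutive pair:
A–B: 339.2 km
B–C: 469.5 km
C–D: 611.5 km
D–E: 698.2 km
Smallest added distance is 339.2 km, inserting between A and B.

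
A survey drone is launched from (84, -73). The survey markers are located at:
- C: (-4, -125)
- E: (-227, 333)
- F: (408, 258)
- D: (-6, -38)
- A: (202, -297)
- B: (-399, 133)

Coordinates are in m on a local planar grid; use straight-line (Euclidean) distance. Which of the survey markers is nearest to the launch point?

Distances from the launch point ((84, -73)):
D: 96.6 m
C: 102.2 m
A: 253.2 m
F: 463.2 m
E: 511.4 m
B: 525.1 m
The nearest is D at 96.6 m.

D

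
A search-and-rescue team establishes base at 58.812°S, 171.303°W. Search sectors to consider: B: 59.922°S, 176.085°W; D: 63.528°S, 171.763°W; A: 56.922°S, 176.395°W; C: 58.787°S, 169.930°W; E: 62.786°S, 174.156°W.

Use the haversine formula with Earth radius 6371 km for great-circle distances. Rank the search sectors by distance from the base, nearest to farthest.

C, B, A, E, D

Distance from the base at 58.812°S, 171.303°W to each:
C 58.787°S, 169.930°W: 79.1 km
B 59.922°S, 176.085°W: 297.6 km
A 56.922°S, 176.395°W: 367.1 km
E 62.786°S, 174.156°W: 468.1 km
D 63.528°S, 171.763°W: 525.0 km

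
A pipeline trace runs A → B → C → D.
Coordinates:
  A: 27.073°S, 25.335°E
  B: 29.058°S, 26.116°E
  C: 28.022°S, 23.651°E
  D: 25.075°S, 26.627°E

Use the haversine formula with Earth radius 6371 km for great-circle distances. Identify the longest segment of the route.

Leg distances:
A→B: 233.6 km
B→C: 266.9 km
C→D: 441.6 km
The longest leg is C–D at 441.6 km.

C–D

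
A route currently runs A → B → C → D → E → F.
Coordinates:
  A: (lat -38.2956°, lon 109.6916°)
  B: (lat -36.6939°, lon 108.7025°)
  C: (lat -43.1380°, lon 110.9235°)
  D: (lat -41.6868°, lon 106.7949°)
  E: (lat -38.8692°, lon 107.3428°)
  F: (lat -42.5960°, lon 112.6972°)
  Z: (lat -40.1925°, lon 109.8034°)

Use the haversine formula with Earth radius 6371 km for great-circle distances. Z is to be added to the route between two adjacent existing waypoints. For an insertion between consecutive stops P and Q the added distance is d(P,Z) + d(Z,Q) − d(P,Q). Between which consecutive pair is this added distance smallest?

Added distance for inserting Z between each consecutive pair:
A–B: 413.5 km
B–C: 0.0 km
C–D: 267.5 km
D–E: 242.9 km
E–F: 5.0 km
Smallest added distance is 0.0 km, inserting between B and C.

between B and C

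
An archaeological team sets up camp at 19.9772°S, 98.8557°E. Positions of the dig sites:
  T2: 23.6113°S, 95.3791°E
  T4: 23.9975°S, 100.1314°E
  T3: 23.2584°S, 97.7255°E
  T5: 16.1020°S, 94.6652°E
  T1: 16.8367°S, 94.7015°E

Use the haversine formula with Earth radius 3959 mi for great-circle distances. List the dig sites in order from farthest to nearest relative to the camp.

T5, T1, T2, T4, T3

Distance from the camp at 19.9772°S, 98.8557°E to each:
T5 16.1020°S, 94.6652°E: 384.0 mi
T1 16.8367°S, 94.7015°E: 348.2 mi
T2 23.6113°S, 95.3791°E: 335.8 mi
T4 23.9975°S, 100.1314°E: 289.6 mi
T3 23.2584°S, 97.7255°E: 238.1 mi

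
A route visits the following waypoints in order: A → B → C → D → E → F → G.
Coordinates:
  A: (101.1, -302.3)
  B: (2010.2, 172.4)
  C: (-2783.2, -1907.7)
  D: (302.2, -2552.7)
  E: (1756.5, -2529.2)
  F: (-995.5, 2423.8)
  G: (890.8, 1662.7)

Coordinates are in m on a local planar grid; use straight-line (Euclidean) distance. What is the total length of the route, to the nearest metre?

19499 m

Leg distances:
A→B: 1967.2 m  (cumulative 1967.2 m)
B→C: 5225.3 m  (cumulative 7192.5 m)
C→D: 3152.1 m  (cumulative 10344.6 m)
D→E: 1454.5 m  (cumulative 11799.1 m)
E→F: 5666.2 m  (cumulative 17465.3 m)
F→G: 2034.1 m  (cumulative 19499.3 m)
Total route length ≈ 19499 m.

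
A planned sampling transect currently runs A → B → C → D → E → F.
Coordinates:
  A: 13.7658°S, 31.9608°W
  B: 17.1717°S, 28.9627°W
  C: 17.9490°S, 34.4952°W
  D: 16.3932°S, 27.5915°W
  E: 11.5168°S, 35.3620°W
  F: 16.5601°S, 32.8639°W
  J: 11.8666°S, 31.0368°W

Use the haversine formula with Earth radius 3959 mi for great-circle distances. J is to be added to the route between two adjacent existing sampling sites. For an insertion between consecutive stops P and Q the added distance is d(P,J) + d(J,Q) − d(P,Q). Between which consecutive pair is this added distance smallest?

Added distance for inserting J between each consecutive pair:
A–B: 228.6 mi
B–C: 503.0 mi
C–D: 400.0 mi
D–E: 62.0 mi
E–F: 253.7 mi
Smallest added distance is 62.0 mi, inserting between D and E.

between D and E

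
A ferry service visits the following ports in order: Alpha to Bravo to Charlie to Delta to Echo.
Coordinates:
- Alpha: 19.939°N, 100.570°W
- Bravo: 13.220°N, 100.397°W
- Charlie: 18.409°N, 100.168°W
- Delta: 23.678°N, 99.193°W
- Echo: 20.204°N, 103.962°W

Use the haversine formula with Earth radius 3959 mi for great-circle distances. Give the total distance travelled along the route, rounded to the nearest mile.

Leg distances:
Alpha→Bravo: 464.4 mi  (cumulative 464.4 mi)
Bravo→Charlie: 358.9 mi  (cumulative 823.3 mi)
Charlie→Delta: 369.5 mi  (cumulative 1192.7 mi)
Delta→Echo: 388.6 mi  (cumulative 1581.3 mi)
Total route length ≈ 1581 mi.

1581 mi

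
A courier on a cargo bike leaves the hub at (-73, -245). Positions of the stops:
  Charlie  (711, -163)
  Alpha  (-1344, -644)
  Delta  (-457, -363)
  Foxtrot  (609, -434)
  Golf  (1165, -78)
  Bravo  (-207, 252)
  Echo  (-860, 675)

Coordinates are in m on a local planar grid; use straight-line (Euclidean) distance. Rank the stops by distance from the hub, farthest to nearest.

Computing each straight-line distance from (-73, -245):
Alpha (-1344, -644): 1332.2 m
Golf (1165, -78): 1249.2 m
Echo (-860, 675): 1210.7 m
Charlie (711, -163): 788.3 m
Foxtrot (609, -434): 707.7 m
Bravo (-207, 252): 514.7 m
Delta (-457, -363): 401.7 m

Alpha, Golf, Echo, Charlie, Foxtrot, Bravo, Delta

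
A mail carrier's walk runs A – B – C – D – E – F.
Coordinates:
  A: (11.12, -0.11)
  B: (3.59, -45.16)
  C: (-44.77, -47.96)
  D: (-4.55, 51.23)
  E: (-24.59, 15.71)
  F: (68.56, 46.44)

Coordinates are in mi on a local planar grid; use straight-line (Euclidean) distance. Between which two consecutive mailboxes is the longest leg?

C–D

Leg distances:
A→B: 45.7 mi
B→C: 48.4 mi
C→D: 107.0 mi
D→E: 40.8 mi
E→F: 98.1 mi
The longest leg is C–D at 107.0 mi.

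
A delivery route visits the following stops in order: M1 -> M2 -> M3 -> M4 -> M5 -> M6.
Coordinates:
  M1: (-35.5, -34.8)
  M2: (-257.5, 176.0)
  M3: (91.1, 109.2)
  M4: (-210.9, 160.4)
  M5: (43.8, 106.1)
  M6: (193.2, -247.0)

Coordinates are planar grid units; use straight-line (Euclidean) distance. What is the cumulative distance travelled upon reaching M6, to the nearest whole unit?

Leg distances:
M1→M2: 306.1  (cumulative 306.1)
M2→M3: 354.9  (cumulative 661.1)
M3→M4: 306.3  (cumulative 967.4)
M4→M5: 260.4  (cumulative 1227.8)
M5→M6: 383.4  (cumulative 1611.2)
Cumulative distance at M6 ≈ 1611.

1611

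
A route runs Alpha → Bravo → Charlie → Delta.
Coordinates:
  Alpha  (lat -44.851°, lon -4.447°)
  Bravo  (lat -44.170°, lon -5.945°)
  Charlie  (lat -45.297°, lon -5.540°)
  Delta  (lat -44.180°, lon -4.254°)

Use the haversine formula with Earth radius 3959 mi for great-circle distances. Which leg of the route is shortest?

Bravo–Charlie

Leg distances:
Alpha→Bravo: 87.5 mi
Bravo→Charlie: 80.4 mi
Charlie→Delta: 99.7 mi
The shortest leg is Bravo–Charlie at 80.4 mi.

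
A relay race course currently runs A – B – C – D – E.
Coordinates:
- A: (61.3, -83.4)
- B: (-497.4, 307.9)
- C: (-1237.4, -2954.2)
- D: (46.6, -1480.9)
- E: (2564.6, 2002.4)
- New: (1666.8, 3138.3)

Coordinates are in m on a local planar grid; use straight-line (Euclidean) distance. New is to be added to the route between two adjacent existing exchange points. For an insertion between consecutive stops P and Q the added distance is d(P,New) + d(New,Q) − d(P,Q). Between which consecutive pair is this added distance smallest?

between D and E

Added distance for inserting New between each consecutive pair:
A–B: 6480.5 m
B–C: 6967.3 m
C–D: 9690.1 m
D–E: 2044.9 m
Smallest added distance is 2044.9 m, inserting between D and E.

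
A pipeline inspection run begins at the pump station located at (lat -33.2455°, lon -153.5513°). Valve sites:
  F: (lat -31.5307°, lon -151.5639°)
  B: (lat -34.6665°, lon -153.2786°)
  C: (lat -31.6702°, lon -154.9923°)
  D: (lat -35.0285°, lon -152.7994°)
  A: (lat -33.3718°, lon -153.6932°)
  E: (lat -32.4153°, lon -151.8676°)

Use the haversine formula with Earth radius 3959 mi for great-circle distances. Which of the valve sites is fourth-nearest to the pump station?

Distance to each, sorted:
A: 12.0 mi
B: 99.4 mi
E: 113.3 mi
D: 130.5 mi
C: 137.5 mi
F: 165.8 mi
The fourth-nearest is D at 130.5 mi.

D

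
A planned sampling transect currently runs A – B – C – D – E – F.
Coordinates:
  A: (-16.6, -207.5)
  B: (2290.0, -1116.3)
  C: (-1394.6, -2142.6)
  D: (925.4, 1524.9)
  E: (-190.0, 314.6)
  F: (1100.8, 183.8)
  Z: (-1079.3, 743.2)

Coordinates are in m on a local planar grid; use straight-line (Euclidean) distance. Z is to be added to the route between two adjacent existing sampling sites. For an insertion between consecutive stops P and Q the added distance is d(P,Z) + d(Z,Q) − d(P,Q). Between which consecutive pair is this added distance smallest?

between C and D

Added distance for inserting Z between each consecutive pair:
A–B: 2795.1 m
B–C: 2926.5 m
C–D: 715.0 m
D–E: 1493.0 m
E–F: 1940.5 m
Smallest added distance is 715.0 m, inserting between C and D.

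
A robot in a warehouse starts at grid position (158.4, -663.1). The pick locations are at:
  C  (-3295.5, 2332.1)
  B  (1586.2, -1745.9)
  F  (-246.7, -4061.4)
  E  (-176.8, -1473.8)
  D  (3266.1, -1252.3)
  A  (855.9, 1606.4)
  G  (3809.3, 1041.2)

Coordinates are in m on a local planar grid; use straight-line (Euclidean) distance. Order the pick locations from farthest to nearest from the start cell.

C, G, F, D, A, B, E

Distance from the start cell at (158.4, -663.1) to each:
C (-3295.5, 2332.1): 4571.7 m
G (3809.3, 1041.2): 4029.1 m
F (-246.7, -4061.4): 3422.4 m
D (3266.1, -1252.3): 3163.1 m
A (855.9, 1606.4): 2374.3 m
B (1586.2, -1745.9): 1791.9 m
E (-176.8, -1473.8): 877.3 m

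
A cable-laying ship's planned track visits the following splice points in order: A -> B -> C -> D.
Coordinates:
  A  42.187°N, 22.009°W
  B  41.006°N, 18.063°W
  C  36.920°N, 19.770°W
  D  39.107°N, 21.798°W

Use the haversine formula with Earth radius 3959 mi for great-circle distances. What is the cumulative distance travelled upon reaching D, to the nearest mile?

Leg distances:
A→B: 219.6 mi  (cumulative 219.6 mi)
B→C: 296.8 mi  (cumulative 516.4 mi)
C→D: 187.1 mi  (cumulative 703.6 mi)
Cumulative distance at D ≈ 704 mi.

704 mi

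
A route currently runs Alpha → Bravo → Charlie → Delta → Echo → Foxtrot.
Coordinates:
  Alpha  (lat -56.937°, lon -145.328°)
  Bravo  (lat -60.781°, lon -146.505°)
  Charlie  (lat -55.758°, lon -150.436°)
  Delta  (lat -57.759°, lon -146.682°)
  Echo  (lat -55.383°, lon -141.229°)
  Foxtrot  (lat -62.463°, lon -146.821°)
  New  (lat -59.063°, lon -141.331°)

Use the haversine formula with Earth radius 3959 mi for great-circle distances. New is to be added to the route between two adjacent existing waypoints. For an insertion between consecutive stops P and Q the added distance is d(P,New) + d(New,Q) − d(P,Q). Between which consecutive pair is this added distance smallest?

Added distance for inserting New between each consecutive pair:
Alpha–Bravo: 153.2 mi
Bravo–Charlie: 247.8 mi
Charlie–Delta: 423.4 mi
Delta–Echo: 203.3 mi
Echo–Foxtrot: 25.5 mi
Smallest added distance is 25.5 mi, inserting between Echo and Foxtrot.

between Echo and Foxtrot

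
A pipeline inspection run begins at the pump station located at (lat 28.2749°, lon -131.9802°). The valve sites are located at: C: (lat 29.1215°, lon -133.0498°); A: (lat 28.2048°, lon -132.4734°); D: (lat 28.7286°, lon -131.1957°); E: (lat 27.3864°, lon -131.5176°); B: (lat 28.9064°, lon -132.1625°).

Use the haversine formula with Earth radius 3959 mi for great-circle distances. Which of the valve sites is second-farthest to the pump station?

Distance to each, sorted:
C: 87.3 mi
E: 67.6 mi
D: 57.0 mi
B: 45.0 mi
A: 30.4 mi
The second-farthest is E at 67.6 mi.

E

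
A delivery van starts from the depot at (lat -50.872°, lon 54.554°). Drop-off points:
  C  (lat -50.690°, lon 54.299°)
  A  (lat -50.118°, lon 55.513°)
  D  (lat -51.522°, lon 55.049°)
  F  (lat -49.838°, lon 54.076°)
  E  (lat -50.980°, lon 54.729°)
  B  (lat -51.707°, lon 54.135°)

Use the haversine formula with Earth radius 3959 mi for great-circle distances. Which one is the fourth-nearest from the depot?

Distances from the depot ((lat -50.872°, lon 54.554°)):
E: 10.7 mi
C: 16.8 mi
D: 49.8 mi
B: 60.5 mi
A: 67.0 mi
F: 74.5 mi
The fourth-nearest is B at 60.5 mi.

B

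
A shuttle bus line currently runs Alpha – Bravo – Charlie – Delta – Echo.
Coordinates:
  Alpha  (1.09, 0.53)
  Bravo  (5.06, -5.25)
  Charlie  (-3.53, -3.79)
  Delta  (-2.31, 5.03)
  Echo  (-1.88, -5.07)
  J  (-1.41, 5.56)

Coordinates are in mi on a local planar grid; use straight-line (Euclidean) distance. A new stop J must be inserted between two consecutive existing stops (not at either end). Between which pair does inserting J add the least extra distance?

Added distance for inserting J between each consecutive pair:
Alpha–Bravo: 11.2 mi
Bravo–Charlie: 13.5 mi
Charlie–Delta: 1.7 mi
Delta–Echo: 1.6 mi
Smallest added distance is 1.6 mi, inserting between Delta and Echo.

between Delta and Echo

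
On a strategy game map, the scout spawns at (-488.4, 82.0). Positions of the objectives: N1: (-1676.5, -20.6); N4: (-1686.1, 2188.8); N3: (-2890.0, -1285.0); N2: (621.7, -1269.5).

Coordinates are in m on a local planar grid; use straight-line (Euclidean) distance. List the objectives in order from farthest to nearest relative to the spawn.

Computing each straight-line distance from (-488.4, 82.0):
N3 (-2890.0, -1285.0): 2763.4 m
N4 (-1686.1, 2188.8): 2423.4 m
N2 (621.7, -1269.5): 1749.0 m
N1 (-1676.5, -20.6): 1192.5 m

N3, N4, N2, N1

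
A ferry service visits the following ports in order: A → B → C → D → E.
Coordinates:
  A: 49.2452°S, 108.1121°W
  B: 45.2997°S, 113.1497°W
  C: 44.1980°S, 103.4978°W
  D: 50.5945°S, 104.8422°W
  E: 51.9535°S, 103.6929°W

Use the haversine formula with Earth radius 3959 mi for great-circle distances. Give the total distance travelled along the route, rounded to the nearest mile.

Leg distances:
A→B: 360.5 mi  (cumulative 360.5 mi)
B→C: 479.4 mi  (cumulative 840.0 mi)
C→D: 446.4 mi  (cumulative 1286.4 mi)
D→E: 106.2 mi  (cumulative 1392.6 mi)
Total route length ≈ 1393 mi.

1393 mi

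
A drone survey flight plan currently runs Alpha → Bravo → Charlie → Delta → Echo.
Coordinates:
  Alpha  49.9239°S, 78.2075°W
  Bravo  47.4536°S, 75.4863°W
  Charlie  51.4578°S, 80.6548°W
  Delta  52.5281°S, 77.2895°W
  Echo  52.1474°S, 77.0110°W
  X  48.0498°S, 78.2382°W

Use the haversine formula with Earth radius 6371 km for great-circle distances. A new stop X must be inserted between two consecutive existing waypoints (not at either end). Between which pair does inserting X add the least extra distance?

between Bravo and Charlie

Added distance for inserting X between each consecutive pair:
Alpha–Bravo: 85.0 km
Bravo–Charlie: 52.0 km
Charlie–Delta: 660.0 km
Delta–Echo: 920.1 km
Smallest added distance is 52.0 km, inserting between Bravo and Charlie.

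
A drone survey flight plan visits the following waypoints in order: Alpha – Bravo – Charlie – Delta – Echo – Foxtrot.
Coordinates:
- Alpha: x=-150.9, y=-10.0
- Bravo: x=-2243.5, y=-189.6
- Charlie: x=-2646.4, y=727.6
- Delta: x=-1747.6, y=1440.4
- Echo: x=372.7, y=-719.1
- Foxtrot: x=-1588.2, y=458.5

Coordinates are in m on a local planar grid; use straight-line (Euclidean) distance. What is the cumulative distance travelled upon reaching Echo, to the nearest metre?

7276 m

Leg distances:
Alpha→Bravo: 2100.3 m  (cumulative 2100.3 m)
Bravo→Charlie: 1001.8 m  (cumulative 3102.1 m)
Charlie→Delta: 1147.1 m  (cumulative 4249.2 m)
Delta→Echo: 3026.4 m  (cumulative 7275.6 m)
Cumulative distance at Echo ≈ 7276 m.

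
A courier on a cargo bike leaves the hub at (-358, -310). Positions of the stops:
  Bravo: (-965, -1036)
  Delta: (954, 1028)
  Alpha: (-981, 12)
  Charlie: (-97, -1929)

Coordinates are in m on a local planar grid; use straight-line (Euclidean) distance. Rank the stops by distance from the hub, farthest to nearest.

Computing each straight-line distance from (-358, -310):
Delta (954, 1028): 1873.9 m
Charlie (-97, -1929): 1639.9 m
Bravo (-965, -1036): 946.3 m
Alpha (-981, 12): 701.3 m

Delta, Charlie, Bravo, Alpha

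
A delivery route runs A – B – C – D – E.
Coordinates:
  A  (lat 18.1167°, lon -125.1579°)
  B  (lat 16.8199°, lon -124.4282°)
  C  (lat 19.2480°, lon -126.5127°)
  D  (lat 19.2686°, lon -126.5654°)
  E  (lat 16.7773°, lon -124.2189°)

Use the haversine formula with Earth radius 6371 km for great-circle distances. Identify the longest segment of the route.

D–E

Leg distances:
A→B: 163.7 km
B→C: 348.5 km
C→D: 6.0 km
D→E: 371.9 km
The longest leg is D–E at 371.9 km.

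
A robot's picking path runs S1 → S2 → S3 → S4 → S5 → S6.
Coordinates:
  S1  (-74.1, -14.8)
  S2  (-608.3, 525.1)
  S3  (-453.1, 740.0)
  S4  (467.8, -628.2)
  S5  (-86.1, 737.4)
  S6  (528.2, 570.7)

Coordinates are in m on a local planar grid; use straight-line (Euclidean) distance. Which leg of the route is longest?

S3–S4

Leg distances:
S1→S2: 759.5 m
S2→S3: 265.1 m
S3→S4: 1649.3 m
S4→S5: 1473.7 m
S5→S6: 636.5 m
The longest leg is S3–S4 at 1649.3 m.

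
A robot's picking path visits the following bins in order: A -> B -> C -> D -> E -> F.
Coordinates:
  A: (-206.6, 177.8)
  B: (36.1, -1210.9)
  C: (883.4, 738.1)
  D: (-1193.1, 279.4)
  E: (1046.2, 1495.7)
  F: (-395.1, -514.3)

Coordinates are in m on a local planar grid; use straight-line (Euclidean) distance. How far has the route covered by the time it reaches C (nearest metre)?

Leg distances:
A→B: 1409.7 m  (cumulative 1409.7 m)
B→C: 2125.2 m  (cumulative 3535.0 m)
Cumulative distance at C ≈ 3535 m.

3535 m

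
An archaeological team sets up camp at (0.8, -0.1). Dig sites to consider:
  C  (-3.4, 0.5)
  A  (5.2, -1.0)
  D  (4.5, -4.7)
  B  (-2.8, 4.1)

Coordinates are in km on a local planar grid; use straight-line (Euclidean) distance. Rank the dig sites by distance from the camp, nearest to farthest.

Computing each straight-line distance from (0.8, -0.1):
C (-3.4, 0.5): 4.2 km
A (5.2, -1.0): 4.5 km
B (-2.8, 4.1): 5.5 km
D (4.5, -4.7): 5.9 km

C, A, B, D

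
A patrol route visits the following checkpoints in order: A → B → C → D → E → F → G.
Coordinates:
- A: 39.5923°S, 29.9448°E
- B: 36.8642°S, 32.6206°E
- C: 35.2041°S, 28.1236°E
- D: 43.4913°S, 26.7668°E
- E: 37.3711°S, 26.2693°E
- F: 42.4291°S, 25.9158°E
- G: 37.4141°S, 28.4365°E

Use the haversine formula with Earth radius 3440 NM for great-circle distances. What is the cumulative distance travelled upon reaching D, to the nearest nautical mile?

Leg distances:
A→B: 206.7 NM  (cumulative 206.7 NM)
B→C: 240.0 NM  (cumulative 446.7 NM)
C→D: 501.5 NM  (cumulative 948.2 NM)
Cumulative distance at D ≈ 948 NM.

948 NM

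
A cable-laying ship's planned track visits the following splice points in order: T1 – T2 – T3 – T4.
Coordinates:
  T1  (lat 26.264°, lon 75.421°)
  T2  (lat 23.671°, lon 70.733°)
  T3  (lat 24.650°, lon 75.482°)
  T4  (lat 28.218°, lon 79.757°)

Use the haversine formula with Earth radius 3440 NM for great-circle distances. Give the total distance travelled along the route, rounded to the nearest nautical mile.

880 NM

Leg distances:
T1→T2: 298.9 NM  (cumulative 298.9 NM)
T2→T3: 266.7 NM  (cumulative 565.6 NM)
T3→T4: 314.1 NM  (cumulative 879.7 NM)
Total route length ≈ 880 NM.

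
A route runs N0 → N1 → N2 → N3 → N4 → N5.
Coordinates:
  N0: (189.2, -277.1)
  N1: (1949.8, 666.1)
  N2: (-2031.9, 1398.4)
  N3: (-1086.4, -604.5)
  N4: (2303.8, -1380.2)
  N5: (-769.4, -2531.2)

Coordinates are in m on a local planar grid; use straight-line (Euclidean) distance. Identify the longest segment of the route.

N1–N2

Leg distances:
N0→N1: 1997.3 m
N1→N2: 4048.5 m
N2→N3: 2214.9 m
N3→N4: 3477.8 m
N4→N5: 3281.7 m
The longest leg is N1–N2 at 4048.5 m.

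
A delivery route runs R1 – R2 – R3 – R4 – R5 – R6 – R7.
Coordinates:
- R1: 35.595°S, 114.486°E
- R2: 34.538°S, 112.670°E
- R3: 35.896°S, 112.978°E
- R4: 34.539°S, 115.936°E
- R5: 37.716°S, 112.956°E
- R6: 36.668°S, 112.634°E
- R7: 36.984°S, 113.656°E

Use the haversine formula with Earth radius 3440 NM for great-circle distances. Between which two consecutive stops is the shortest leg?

Leg distances:
R1→R2: 109.5 NM
R2→R3: 82.9 NM
R3→R4: 166.4 NM
R4→R5: 239.3 NM
R5→R6: 64.8 NM
R6→R7: 52.7 NM
The shortest leg is R6–R7 at 52.7 NM.

R6–R7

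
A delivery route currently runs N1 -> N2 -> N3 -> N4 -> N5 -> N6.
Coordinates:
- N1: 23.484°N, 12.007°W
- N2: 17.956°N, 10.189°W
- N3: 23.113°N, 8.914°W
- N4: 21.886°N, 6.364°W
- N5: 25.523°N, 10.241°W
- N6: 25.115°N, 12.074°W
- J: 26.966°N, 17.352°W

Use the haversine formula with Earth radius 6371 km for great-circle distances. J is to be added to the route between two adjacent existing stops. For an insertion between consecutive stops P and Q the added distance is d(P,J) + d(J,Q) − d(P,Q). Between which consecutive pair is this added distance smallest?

Added distance for inserting J between each consecutive pair:
N1–N2: 1261.8 km
N2–N3: 1605.5 km
N3–N4: 1903.1 km
N4–N5: 1408.8 km
N5–N6: 1103.2 km
Smallest added distance is 1103.2 km, inserting between N5 and N6.

between N5 and N6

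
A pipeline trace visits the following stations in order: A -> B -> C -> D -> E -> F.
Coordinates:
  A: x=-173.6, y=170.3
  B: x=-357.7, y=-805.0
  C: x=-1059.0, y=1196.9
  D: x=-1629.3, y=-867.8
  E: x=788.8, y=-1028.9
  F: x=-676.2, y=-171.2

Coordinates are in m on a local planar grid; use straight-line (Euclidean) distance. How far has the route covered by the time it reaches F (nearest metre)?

9377 m

Leg distances:
A→B: 992.5 m  (cumulative 992.5 m)
B→C: 2121.2 m  (cumulative 3113.7 m)
C→D: 2142.0 m  (cumulative 5255.7 m)
D→E: 2423.5 m  (cumulative 7679.2 m)
E→F: 1697.6 m  (cumulative 9376.8 m)
Cumulative distance at F ≈ 9377 m.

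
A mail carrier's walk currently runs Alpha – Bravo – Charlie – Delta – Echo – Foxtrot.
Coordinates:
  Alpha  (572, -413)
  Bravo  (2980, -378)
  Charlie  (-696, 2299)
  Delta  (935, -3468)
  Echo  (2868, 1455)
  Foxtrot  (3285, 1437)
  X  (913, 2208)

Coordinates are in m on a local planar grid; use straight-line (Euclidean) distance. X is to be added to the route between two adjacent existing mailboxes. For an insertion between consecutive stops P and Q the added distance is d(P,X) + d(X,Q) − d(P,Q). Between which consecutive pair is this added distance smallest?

Added distance for inserting X between each consecutive pair:
Alpha–Bravo: 3545.4 m
Bravo–Charlie: 374.7 m
Charlie–Delta: 1294.4 m
Delta–Echo: 2482.1 m
Echo–Foxtrot: 4171.8 m
Smallest added distance is 374.7 m, inserting between Bravo and Charlie.

between Bravo and Charlie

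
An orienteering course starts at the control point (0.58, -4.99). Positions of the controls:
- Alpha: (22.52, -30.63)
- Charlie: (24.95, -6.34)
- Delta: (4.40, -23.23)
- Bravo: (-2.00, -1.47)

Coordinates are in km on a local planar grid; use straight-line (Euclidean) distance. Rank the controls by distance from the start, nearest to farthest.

Computing each straight-line distance from (0.58, -4.99):
Bravo (-2.00, -1.47): 4.4 km
Delta (4.40, -23.23): 18.6 km
Charlie (24.95, -6.34): 24.4 km
Alpha (22.52, -30.63): 33.7 km

Bravo, Delta, Charlie, Alpha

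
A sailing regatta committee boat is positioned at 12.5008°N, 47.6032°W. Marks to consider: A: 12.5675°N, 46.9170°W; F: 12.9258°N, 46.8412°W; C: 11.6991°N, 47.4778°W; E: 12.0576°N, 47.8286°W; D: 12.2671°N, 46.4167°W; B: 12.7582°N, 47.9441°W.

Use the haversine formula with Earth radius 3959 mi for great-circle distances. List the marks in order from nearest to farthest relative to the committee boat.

Distance from the committee boat at 12.5008°N, 47.6032°W to each:
B 12.7582°N, 47.9441°W: 29.1 mi
E 12.0576°N, 47.8286°W: 34.2 mi
A 12.5675°N, 46.9170°W: 46.5 mi
C 11.6991°N, 47.4778°W: 56.0 mi
F 12.9258°N, 46.8412°W: 59.2 mi
D 12.2671°N, 46.4167°W: 81.7 mi

B, E, A, C, F, D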